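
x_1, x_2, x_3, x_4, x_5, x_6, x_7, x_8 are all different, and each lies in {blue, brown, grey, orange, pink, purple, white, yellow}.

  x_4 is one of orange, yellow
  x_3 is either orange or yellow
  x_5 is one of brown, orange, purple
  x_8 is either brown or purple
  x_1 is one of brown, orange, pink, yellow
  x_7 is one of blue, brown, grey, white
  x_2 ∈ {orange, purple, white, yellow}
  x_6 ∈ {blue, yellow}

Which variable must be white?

x_2

The 8 variables draw from only 8 values {blue, brown, grey, orange, pink, purple, white, yellow}, so each is used; only x_7 can be grey, hence x_7 = grey.
The 7 still-open variables together cover exactly {blue, brown, orange, pink, purple, white, yellow} — 7 values for 7 variables — and blue appears only in x_6's list, so x_6 = blue.
The 6 still-open variables draw from only 6 values {brown, orange, pink, purple, white, yellow}, so each is used; only x_1 can be pink, hence x_1 = pink.
The 5 still-open variables draw from only 5 values {brown, orange, purple, white, yellow}, so each is used; only x_2 can be white, hence x_2 = white.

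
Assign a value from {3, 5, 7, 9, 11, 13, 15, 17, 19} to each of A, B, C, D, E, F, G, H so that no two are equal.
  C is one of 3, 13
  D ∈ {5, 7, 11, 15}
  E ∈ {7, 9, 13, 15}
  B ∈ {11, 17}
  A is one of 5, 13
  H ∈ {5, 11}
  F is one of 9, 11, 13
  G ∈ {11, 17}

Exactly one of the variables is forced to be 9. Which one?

F

The 8 variables together cover exactly {3, 5, 7, 9, 11, 13, 15, 17} — 8 values for 8 variables — and 3 appears only in C's list, so C = 3.
The 2 variables B and G are confined to {11, 17}, which locks those values in; drop them from D, F, H.
H must be 5 (only option left). Strike 5 from A, D.
A's domain is down to {13}, so A = 13. Remove 13 from E, F.
So 9 goes to F.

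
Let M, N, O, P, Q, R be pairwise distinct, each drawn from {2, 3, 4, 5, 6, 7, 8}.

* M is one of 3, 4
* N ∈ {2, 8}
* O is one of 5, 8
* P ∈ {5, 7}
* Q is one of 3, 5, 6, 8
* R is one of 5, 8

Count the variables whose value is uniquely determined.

2

O and R share exactly the 2 values {5, 8}; by pigeonhole those values go to them, so strike 5, 8 from N, P, Q.
That leaves N = 2.
P has just one choice, so P = 7.
Determined: N=2, P=7. The other variables each still have more than one consistent value. That makes 2.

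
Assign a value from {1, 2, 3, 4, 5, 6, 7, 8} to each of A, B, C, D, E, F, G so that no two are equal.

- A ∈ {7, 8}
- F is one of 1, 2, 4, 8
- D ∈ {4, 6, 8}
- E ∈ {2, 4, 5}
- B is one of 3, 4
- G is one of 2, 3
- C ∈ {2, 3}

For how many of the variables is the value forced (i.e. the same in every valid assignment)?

2

C and G share exactly the 2 values {2, 3}; by pigeonhole those values go to them, so strike 2, 3 from B, E, F.
B has just one choice, so B = 4. Eliminate 4 elsewhere: D, E, F.
E's domain is down to {5}, so E = 5.
Determined: B=4, E=5. The other variables each still have more than one consistent value. That makes 2.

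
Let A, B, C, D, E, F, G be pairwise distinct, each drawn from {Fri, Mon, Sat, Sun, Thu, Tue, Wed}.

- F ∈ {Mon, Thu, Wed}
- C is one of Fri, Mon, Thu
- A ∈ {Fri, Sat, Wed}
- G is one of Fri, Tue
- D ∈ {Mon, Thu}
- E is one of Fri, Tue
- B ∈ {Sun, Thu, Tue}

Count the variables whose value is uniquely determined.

The 7 variables together cover exactly {Fri, Mon, Sat, Sun, Thu, Tue, Wed} — 7 values for 7 variables — and Sat appears only in A's list, so A = Sat.
Among the 6 still-open variables, Sun fits only B (and all 6 values in {Fri, Mon, Sun, Thu, Tue, Wed} must be used), so B = Sun.
The 5 still-open variables draw from only 5 values {Fri, Mon, Thu, Tue, Wed}, so each is used; only F can be Wed, hence F = Wed.
E and G share exactly the 2 values {Fri, Tue}; by pigeonhole those values go to them, so strike Fri, Tue from C.
Determined: A=Sat, B=Sun, F=Wed. The other variables each still have more than one consistent value. That makes 3.

3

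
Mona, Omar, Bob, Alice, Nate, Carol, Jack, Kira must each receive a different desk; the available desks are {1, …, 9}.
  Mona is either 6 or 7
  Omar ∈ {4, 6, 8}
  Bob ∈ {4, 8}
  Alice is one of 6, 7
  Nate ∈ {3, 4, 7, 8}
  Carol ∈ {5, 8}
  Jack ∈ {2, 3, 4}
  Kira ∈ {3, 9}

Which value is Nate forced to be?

3

Among the 8 variables, 2 fits only Jack (and all 8 values in {2, 3, 4, 5, 6, 7, 8, 9} must be used), so Jack = 2.
Among the 7 still-open variables, 5 fits only Carol (and all 7 values in {3, 4, 5, 6, 7, 8, 9} must be used), so Carol = 5.
The 6 still-open variables draw from only 6 values {3, 4, 6, 7, 8, 9}, so each is used; only Kira can be 9, hence Kira = 9.
The 5 still-open variables draw from only 5 values {3, 4, 6, 7, 8}, so each is used; only Nate can be 3, hence Nate = 3.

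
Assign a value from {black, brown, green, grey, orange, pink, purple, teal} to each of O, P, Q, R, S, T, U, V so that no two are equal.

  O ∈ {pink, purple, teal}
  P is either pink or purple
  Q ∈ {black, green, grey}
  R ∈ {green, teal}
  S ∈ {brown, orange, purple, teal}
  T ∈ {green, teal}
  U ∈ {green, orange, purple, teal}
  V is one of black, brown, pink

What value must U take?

The 8 variables draw from only 8 values {black, brown, green, grey, orange, pink, purple, teal}, so each is used; only Q can be grey, hence Q = grey.
Among the 7 still-open variables, black fits only V (and all 7 values in {black, brown, green, orange, pink, purple, teal} must be used), so V = black.
The 6 still-open variables together cover exactly {brown, green, orange, pink, purple, teal} — 6 values for 6 variables — and brown appears only in S's list, so S = brown.
The 5 still-open variables together cover exactly {green, orange, pink, purple, teal} — 5 values for 5 variables — and orange appears only in U's list, so U = orange.

orange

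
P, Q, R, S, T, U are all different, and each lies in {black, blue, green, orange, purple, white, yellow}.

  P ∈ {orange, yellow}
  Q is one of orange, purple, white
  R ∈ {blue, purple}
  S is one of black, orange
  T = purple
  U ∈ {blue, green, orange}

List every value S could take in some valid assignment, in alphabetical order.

T must be purple (only option left). So Q, R can't be purple.
That leaves R = blue. Strike blue from U.
No further eliminations apply; S can still be any of black, orange.

black, orange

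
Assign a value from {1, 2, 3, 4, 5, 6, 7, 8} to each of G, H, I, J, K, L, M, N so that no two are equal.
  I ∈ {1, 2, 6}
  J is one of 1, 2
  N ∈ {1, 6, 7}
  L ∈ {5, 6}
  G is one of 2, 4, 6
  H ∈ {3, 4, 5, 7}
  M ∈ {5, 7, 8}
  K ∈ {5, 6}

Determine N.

7

The 8 variables draw from only 8 values {1, 2, 3, 4, 5, 6, 7, 8}, so each is used; only H can be 3, hence H = 3.
The 7 still-open variables together cover exactly {1, 2, 4, 5, 6, 7, 8} — 7 values for 7 variables — and 4 appears only in G's list, so G = 4.
The 6 still-open variables together cover exactly {1, 2, 5, 6, 7, 8} — 6 values for 6 variables — and 8 appears only in M's list, so M = 8.
The 5 still-open variables together cover exactly {1, 2, 5, 6, 7} — 5 values for 5 variables — and 7 appears only in N's list, so N = 7.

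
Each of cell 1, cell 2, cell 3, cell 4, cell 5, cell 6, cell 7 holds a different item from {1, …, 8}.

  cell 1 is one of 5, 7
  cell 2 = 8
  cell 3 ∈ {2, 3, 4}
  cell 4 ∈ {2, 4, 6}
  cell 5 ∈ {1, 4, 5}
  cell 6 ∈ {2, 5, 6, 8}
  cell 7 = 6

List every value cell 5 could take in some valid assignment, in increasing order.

1, 4, 5

cell 2's domain is down to {8}, so cell 2 = 8. So cell 6 can't be 8.
cell 7's domain is down to {6}, so cell 7 = 6. Strike 6 from cell 4, cell 6.
No further eliminations apply; cell 5 can still be any of 1, 4, 5.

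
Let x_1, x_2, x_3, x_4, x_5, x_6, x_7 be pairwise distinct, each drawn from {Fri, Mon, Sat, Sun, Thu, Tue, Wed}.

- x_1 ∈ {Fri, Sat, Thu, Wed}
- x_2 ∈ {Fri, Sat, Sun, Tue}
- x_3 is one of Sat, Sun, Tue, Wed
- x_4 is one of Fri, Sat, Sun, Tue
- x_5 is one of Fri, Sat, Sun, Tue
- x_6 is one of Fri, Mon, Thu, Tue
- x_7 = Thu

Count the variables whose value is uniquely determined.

2

x_7 must be Thu (only option left). So x_1, x_6 can't be Thu.
The 6 still-open variables together cover exactly {Fri, Mon, Sat, Sun, Tue, Wed} — 6 values for 6 variables — and Mon appears only in x_6's list, so x_6 = Mon.
Determined: x_6=Mon, x_7=Thu. The other variables each still have more than one consistent value. That makes 2.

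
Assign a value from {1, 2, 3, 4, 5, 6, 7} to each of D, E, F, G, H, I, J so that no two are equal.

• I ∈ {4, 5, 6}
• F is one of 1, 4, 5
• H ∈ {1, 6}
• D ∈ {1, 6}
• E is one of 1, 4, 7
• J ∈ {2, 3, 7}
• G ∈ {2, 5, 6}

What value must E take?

The 7 variables draw from only 7 values {1, 2, 3, 4, 5, 6, 7}, so each is used; only J can be 3, hence J = 3.
The 6 still-open variables together cover exactly {1, 2, 4, 5, 6, 7} — 6 values for 6 variables — and 2 appears only in G's list, so G = 2.
The 5 still-open variables together cover exactly {1, 4, 5, 6, 7} — 5 values for 5 variables — and 7 appears only in E's list, so E = 7.

7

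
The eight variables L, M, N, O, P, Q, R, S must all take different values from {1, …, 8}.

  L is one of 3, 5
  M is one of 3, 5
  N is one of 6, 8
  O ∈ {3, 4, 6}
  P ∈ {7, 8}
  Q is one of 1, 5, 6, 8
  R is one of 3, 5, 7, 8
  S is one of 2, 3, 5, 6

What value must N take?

The 8 variables together cover exactly {1, 2, 3, 4, 5, 6, 7, 8} — 8 values for 8 variables — and 1 appears only in Q's list, so Q = 1.
Among the 7 still-open variables, 2 fits only S (and all 7 values in {2, 3, 4, 5, 6, 7, 8} must be used), so S = 2.
Among the 6 still-open variables, 4 fits only O (and all 6 values in {3, 4, 5, 6, 7, 8} must be used), so O = 4.
The 5 still-open variables draw from only 5 values {3, 5, 6, 7, 8}, so each is used; only N can be 6, hence N = 6.

6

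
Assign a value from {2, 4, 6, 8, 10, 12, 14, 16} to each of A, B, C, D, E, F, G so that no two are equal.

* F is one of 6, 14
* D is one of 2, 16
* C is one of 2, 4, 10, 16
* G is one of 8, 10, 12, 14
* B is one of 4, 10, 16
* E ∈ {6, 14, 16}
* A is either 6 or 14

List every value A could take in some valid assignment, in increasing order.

6, 14

A and F share exactly the 2 values {6, 14}; by pigeonhole those values go to them, so strike 6, 14 from E, G.
E's domain is down to {16}, so E = 16. Eliminate 16 elsewhere: B, C, D.
D's domain is down to {2}, so D = 2. Strike 2 from C.
The 2 variables B and C are confined to {4, 10}, which locks those values in; drop them from G.
No further eliminations apply; A can still be any of 6, 14.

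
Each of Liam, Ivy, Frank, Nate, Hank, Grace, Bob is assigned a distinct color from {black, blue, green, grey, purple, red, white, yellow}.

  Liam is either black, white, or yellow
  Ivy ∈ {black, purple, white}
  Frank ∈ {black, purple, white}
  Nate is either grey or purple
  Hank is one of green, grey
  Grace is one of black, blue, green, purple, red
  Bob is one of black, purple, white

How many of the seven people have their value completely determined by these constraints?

3

Ivy, Frank, Bob share exactly the 3 values {black, purple, white}; by pigeonhole those values go to them, so strike black, purple, white from Liam, Nate, Grace.
Liam's domain is down to {yellow}, so Liam = yellow.
Nate's domain is down to {grey}, so Nate = grey. Eliminate grey elsewhere: Hank.
Hank must be green (only option left). Eliminate green elsewhere: Grace.
Determined: Liam=yellow, Nate=grey, Hank=green. The other people each still have more than one consistent value. That makes 3.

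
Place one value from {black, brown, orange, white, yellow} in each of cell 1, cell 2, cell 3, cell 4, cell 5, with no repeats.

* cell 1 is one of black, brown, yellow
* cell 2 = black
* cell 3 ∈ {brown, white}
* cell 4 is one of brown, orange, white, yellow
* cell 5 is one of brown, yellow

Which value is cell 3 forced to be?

white

cell 2 has just one choice, so cell 2 = black. Remove black from cell 1.
The 4 still-open variables draw from only 4 values {brown, orange, white, yellow}, so each is used; only cell 4 can be orange, hence cell 4 = orange.
Among the 3 still-open variables, white fits only cell 3 (and all 3 values in {brown, white, yellow} must be used), so cell 3 = white.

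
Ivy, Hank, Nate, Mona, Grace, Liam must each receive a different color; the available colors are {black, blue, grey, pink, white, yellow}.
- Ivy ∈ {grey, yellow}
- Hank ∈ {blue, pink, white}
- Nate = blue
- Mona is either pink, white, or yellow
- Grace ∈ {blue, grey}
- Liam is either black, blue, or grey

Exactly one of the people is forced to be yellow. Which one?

Ivy

Nate must be blue (only option left). Eliminate blue elsewhere: Hank, Grace, Liam.
That leaves Grace = grey. Strike grey from Ivy, Liam.
So yellow goes to Ivy.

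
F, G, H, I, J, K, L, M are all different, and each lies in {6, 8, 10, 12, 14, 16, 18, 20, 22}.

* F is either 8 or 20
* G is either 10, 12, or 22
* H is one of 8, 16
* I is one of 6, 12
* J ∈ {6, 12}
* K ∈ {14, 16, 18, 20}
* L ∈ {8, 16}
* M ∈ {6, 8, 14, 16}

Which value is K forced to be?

H and L share exactly the 2 values {8, 16}; by pigeonhole those values go to them, so strike 8, 16 from F, K, M.
F has just one choice, so F = 20. Strike 20 from K.
I and J between them cover only {6, 12} — a naked pair. Remove those values from G, M.
M has just one choice, so M = 14. Strike 14 from K.
So K = 18.

18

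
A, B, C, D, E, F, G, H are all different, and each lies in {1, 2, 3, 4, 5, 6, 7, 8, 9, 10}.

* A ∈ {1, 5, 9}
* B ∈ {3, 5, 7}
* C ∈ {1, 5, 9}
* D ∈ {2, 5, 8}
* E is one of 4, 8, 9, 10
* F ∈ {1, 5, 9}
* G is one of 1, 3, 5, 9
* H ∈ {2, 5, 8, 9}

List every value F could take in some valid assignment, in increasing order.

1, 5, 9

The 3 variables A, C, F are confined to {1, 5, 9}, which locks those values in; drop them from B, D, E, G, H.
G has just one choice, so G = 3. Remove 3 from B.
B's domain is down to {7}, so B = 7.
D and H between them cover only {2, 8} — a naked pair. Remove those values from E.
No further eliminations apply; F can still be any of 1, 5, 9.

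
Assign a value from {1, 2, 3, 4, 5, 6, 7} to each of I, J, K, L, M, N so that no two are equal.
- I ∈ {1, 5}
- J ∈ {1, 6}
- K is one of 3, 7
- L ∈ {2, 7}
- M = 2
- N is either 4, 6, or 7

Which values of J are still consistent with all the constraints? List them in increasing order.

M has just one choice, so M = 2. So L can't be 2.
That leaves L = 7. So K, N can't be 7.
K has just one choice, so K = 3.
No further eliminations apply; J can still be any of 1, 6.

1, 6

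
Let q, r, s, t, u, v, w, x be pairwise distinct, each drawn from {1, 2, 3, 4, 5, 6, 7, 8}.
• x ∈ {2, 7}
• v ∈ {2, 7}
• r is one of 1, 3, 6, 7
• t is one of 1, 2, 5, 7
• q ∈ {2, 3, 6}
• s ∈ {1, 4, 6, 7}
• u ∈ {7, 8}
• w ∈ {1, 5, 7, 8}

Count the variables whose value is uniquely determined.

2

Among the 8 variables, 4 fits only s (and all 8 values in {1, 2, 3, 4, 5, 6, 7, 8} must be used), so s = 4.
v and x share exactly the 2 values {2, 7}; by pigeonhole those values go to them, so strike 2, 7 from q, r, t, u, w.
u's domain is down to {8}, so u = 8. Remove 8 from w.
t and w share exactly the 2 values {1, 5}; by pigeonhole those values go to them, so strike 1, 5 from r.
Determined: s=4, u=8. The other variables each still have more than one consistent value. That makes 2.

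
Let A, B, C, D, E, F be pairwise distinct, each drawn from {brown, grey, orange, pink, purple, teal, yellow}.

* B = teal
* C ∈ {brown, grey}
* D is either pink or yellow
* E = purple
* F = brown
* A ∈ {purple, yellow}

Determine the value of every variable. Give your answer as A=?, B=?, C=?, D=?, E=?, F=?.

B must be teal (only option left).
That leaves E = purple. So A can't be purple.
F's domain is down to {brown}, so F = brown. Eliminate brown elsewhere: C.
That leaves A = yellow. So D can't be yellow.
C must be grey (only option left).
D's domain is down to {pink}, so D = pink.

A=yellow, B=teal, C=grey, D=pink, E=purple, F=brown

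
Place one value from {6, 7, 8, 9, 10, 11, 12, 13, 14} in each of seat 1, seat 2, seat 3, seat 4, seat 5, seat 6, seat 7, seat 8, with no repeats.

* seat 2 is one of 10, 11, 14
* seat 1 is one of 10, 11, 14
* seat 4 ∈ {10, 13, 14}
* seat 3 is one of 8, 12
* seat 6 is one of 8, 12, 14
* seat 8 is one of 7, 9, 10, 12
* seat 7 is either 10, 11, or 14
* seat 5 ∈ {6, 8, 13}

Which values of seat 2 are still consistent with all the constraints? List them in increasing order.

The 3 variables seat 1, seat 2, seat 7 are confined to {10, 11, 14}, which locks those values in; drop them from seat 4, seat 6, seat 8.
That leaves seat 4 = 13. Eliminate 13 elsewhere: seat 5.
seat 3 and seat 6 between them cover only {8, 12} — a naked pair. Remove those values from seat 5, seat 8.
seat 5's domain is down to {6}, so seat 5 = 6.
No further eliminations apply; seat 2 can still be any of 10, 11, 14.

10, 11, 14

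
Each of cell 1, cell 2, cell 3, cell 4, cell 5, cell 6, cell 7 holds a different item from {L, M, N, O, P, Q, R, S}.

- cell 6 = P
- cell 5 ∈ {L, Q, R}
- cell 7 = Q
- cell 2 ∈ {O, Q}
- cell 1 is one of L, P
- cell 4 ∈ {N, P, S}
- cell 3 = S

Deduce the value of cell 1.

cell 3 must be S (only option left). Eliminate S elsewhere: cell 4.
That leaves cell 6 = P. So cell 1, cell 4 can't be P.
So cell 1 = L.

L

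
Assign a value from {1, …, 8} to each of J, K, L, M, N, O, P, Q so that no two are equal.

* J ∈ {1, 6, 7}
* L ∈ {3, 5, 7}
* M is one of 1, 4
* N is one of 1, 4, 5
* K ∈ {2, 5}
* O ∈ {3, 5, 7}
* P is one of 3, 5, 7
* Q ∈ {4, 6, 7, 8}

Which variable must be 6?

The 8 variables together cover exactly {1, 2, 3, 4, 5, 6, 7, 8} — 8 values for 8 variables — and 2 appears only in K's list, so K = 2.
The 7 still-open variables draw from only 7 values {1, 3, 4, 5, 6, 7, 8}, so each is used; only Q can be 8, hence Q = 8.
The 6 still-open variables together cover exactly {1, 3, 4, 5, 6, 7} — 6 values for 6 variables — and 6 appears only in J's list, so J = 6.

J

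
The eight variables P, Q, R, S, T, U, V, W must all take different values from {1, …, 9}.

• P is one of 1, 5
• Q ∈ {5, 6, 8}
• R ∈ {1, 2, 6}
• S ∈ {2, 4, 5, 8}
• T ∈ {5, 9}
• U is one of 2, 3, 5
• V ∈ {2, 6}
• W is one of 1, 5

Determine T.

9

Among the 8 variables, 3 fits only U (and all 8 values in {1, 2, 3, 4, 5, 6, 8, 9} must be used), so U = 3.
Among the 7 still-open variables, 4 fits only S (and all 7 values in {1, 2, 4, 5, 6, 8, 9} must be used), so S = 4.
Among the 6 still-open variables, 8 fits only Q (and all 6 values in {1, 2, 5, 6, 8, 9} must be used), so Q = 8.
The 5 still-open variables draw from only 5 values {1, 2, 5, 6, 9}, so each is used; only T can be 9, hence T = 9.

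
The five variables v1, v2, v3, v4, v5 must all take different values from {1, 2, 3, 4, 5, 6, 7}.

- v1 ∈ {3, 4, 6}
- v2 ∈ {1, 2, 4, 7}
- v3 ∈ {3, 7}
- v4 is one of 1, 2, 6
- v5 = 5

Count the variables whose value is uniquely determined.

1

v5 must be 5 (only option left).
Determined: v5=5. The other variables each still have more than one consistent value. That makes 1.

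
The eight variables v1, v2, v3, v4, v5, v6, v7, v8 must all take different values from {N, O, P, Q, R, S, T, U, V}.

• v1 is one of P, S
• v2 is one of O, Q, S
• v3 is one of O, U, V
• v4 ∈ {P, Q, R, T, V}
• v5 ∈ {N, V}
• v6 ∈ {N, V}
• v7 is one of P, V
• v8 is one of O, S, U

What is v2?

v5 and v6 share exactly the 2 values {N, V}; by pigeonhole those values go to them, so strike N, V from v3, v4, v7.
v7's domain is down to {P}, so v7 = P. Strike P from v1, v4.
v1's domain is down to {S}, so v1 = S. So v2, v8 can't be S.
v3 and v8 share exactly the 2 values {O, U}; by pigeonhole those values go to them, so strike O, U from v2.
So v2 = Q.

Q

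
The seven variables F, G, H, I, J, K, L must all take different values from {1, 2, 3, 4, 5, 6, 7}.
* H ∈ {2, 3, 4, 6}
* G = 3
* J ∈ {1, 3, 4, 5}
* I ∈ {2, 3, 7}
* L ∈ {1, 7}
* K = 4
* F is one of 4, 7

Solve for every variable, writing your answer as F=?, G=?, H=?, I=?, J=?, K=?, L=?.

G's domain is down to {3}, so G = 3. Eliminate 3 elsewhere: H, I, J.
K has just one choice, so K = 4. Eliminate 4 elsewhere: F, H, J.
F's domain is down to {7}, so F = 7. Strike 7 from I, L.
I must be 2 (only option left). So H can't be 2.
L must be 1 (only option left). Eliminate 1 elsewhere: J.
H has just one choice, so H = 6.
That leaves J = 5.

F=7, G=3, H=6, I=2, J=5, K=4, L=1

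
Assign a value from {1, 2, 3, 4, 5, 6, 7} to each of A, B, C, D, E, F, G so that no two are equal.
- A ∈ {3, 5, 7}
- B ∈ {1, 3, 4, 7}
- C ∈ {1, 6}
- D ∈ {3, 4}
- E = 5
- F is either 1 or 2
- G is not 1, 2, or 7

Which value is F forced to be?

2

E has just one choice, so E = 5. Eliminate 5 elsewhere: A, G.
The 6 still-open variables together cover exactly {1, 2, 3, 4, 6, 7} — 6 values for 6 variables — and 2 appears only in F's list, so F = 2.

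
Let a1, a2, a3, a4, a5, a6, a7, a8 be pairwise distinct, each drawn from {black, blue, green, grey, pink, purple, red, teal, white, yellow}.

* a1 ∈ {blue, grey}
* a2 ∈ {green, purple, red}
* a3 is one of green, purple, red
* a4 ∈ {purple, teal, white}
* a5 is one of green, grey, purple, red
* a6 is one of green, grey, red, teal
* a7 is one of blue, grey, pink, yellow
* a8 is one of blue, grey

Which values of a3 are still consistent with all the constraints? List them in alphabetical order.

green, purple, red

a1 and a8 between them cover only {blue, grey} — a naked pair. Remove those values from a5, a6, a7.
a2, a3, a5 share exactly the 3 values {green, purple, red}; by pigeonhole those values go to them, so strike green, purple, red from a4, a6.
a6 has just one choice, so a6 = teal. So a4 can't be teal.
a4 has just one choice, so a4 = white.
No further eliminations apply; a3 can still be any of green, purple, red.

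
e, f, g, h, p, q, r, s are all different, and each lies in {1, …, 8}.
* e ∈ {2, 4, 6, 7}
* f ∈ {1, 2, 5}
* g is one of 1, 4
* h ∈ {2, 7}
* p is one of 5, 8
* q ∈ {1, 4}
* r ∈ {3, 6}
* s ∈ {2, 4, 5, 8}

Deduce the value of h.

7

The 8 variables draw from only 8 values {1, 2, 3, 4, 5, 6, 7, 8}, so each is used; only r can be 3, hence r = 3.
The 7 still-open variables together cover exactly {1, 2, 4, 5, 6, 7, 8} — 7 values for 7 variables — and 6 appears only in e's list, so e = 6.
The 6 still-open variables together cover exactly {1, 2, 4, 5, 7, 8} — 6 values for 6 variables — and 7 appears only in h's list, so h = 7.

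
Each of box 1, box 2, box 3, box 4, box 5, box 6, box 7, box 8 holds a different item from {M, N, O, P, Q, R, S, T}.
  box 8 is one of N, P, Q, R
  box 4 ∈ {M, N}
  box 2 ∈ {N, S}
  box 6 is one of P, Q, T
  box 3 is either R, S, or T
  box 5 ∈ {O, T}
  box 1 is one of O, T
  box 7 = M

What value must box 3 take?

box 7's domain is down to {M}, so box 7 = M. So box 4 can't be M.
That leaves box 4 = N. So box 2, box 8 can't be N.
box 2 has just one choice, so box 2 = S. Strike S from box 3.
box 1 and box 5 between them cover only {O, T} — a naked pair. Remove those values from box 3, box 6.
So box 3 = R.

R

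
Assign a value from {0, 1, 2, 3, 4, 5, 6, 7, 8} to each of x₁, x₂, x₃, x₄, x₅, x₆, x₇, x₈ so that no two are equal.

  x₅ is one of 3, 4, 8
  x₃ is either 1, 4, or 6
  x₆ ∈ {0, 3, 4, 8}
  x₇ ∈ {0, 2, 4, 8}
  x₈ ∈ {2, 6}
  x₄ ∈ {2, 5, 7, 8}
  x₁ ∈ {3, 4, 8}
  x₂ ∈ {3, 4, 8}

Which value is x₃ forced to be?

x₁, x₂, x₅ between them cover only {3, 4, 8} — a naked triple. Remove those values from x₃, x₄, x₆, x₇.
x₆'s domain is down to {0}, so x₆ = 0. So x₇ can't be 0.
x₇ must be 2 (only option left). So x₄, x₈ can't be 2.
x₈'s domain is down to {6}, so x₈ = 6. So x₃ can't be 6.
So x₃ = 1.

1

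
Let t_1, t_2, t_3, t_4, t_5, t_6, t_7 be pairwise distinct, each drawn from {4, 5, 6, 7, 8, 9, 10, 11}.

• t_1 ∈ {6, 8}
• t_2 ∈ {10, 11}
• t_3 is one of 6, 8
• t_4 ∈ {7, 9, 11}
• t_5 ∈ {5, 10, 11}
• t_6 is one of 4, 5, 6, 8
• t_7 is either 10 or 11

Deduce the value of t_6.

4

t_1 and t_3 share exactly the 2 values {6, 8}; by pigeonhole those values go to them, so strike 6, 8 from t_6.
t_2 and t_7 share exactly the 2 values {10, 11}; by pigeonhole those values go to them, so strike 10, 11 from t_4, t_5.
That leaves t_5 = 5. Remove 5 from t_6.
So t_6 = 4.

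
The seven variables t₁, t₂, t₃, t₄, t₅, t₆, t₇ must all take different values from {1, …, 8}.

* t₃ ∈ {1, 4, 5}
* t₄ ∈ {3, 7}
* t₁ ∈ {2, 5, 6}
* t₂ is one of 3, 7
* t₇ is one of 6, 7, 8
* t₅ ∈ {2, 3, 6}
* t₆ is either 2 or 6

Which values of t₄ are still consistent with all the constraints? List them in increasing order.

3, 7

The 2 variables t₂ and t₄ are confined to {3, 7}, which locks those values in; drop them from t₅, t₇.
t₅ and t₆ between them cover only {2, 6} — a naked pair. Remove those values from t₁, t₇.
t₁ must be 5 (only option left). Strike 5 from t₃.
t₇'s domain is down to {8}, so t₇ = 8.
No further eliminations apply; t₄ can still be any of 3, 7.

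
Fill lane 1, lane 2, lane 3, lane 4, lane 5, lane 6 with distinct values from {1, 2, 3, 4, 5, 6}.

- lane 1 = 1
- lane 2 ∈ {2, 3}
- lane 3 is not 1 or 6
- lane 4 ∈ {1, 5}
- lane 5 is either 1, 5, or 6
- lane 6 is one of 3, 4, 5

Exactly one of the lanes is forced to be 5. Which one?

lane 1 has just one choice, so lane 1 = 1. Strike 1 from lane 4, lane 5.

lane 4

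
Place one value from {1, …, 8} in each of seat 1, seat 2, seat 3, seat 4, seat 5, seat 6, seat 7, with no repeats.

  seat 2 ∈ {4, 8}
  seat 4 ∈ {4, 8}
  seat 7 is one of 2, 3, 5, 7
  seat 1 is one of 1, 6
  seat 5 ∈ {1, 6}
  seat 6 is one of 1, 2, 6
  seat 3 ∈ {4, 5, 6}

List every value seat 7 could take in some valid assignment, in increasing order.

3, 7

seat 1 and seat 5 between them cover only {1, 6} — a naked pair. Remove those values from seat 3, seat 6.
seat 6 must be 2 (only option left). Remove 2 from seat 7.
seat 2 and seat 4 between them cover only {4, 8} — a naked pair. Remove those values from seat 3.
seat 3 must be 5 (only option left). So seat 7 can't be 5.
No further eliminations apply; seat 7 can still be any of 3, 7.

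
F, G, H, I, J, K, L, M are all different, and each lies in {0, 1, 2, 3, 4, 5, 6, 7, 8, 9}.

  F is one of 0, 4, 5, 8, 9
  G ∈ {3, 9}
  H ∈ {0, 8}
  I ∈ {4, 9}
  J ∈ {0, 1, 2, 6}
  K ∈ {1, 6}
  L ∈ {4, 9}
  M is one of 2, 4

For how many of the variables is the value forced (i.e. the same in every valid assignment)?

I and L share exactly the 2 values {4, 9}; by pigeonhole those values go to them, so strike 4, 9 from F, G, M.
G has just one choice, so G = 3.
That leaves M = 2. Eliminate 2 elsewhere: J.
Determined: G=3, M=2. The other variables each still have more than one consistent value. That makes 2.

2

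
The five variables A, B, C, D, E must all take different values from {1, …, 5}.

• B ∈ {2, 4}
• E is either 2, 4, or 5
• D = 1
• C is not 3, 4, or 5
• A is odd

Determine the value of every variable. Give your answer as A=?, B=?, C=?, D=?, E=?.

D's domain is down to {1}, so D = 1. Remove 1 from A, C.
That leaves C = 2. So B, E can't be 2.
That leaves B = 4. So E can't be 4.
That leaves E = 5. Eliminate 5 elsewhere: A.
A must be 3 (only option left).

A=3, B=4, C=2, D=1, E=5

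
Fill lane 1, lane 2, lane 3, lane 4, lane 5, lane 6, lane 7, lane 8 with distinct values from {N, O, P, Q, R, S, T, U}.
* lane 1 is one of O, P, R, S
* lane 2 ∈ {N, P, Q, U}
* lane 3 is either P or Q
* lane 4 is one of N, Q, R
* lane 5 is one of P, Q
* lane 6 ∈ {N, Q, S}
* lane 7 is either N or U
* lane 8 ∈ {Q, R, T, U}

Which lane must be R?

The 8 variables together cover exactly {N, O, P, Q, R, S, T, U} — 8 values for 8 variables — and O appears only in lane 1's list, so lane 1 = O.
Among the 7 still-open variables, S fits only lane 6 (and all 7 values in {N, P, Q, R, S, T, U} must be used), so lane 6 = S.
Among the 6 still-open variables, T fits only lane 8 (and all 6 values in {N, P, Q, R, T, U} must be used), so lane 8 = T.
Among the 5 still-open variables, R fits only lane 4 (and all 5 values in {N, P, Q, R, U} must be used), so lane 4 = R.

lane 4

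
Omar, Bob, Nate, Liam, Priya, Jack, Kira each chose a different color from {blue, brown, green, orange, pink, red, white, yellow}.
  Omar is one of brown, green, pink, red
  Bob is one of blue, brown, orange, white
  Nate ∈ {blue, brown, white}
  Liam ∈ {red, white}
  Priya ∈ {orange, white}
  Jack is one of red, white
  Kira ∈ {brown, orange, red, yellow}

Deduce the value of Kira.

yellow

Liam and Jack share exactly the 2 values {red, white}; by pigeonhole those values go to them, so strike red, white from Omar, Bob, Nate, Priya, Kira.
Priya has just one choice, so Priya = orange. So Bob, Kira can't be orange.
The 2 variables Bob and Nate are confined to {blue, brown}, which locks those values in; drop them from Omar, Kira.
So Kira = yellow.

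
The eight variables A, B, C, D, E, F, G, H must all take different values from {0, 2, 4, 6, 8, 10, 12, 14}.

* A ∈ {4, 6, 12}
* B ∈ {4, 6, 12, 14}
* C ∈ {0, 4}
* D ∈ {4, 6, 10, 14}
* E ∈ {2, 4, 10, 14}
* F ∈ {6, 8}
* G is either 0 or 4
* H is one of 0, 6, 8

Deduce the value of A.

The 8 variables together cover exactly {0, 2, 4, 6, 8, 10, 12, 14} — 8 values for 8 variables — and 2 appears only in E's list, so E = 2.
The 7 still-open variables together cover exactly {0, 4, 6, 8, 10, 12, 14} — 7 values for 7 variables — and 10 appears only in D's list, so D = 10.
The 6 still-open variables draw from only 6 values {0, 4, 6, 8, 12, 14}, so each is used; only B can be 14, hence B = 14.
Among the 5 still-open variables, 12 fits only A (and all 5 values in {0, 4, 6, 8, 12} must be used), so A = 12.

12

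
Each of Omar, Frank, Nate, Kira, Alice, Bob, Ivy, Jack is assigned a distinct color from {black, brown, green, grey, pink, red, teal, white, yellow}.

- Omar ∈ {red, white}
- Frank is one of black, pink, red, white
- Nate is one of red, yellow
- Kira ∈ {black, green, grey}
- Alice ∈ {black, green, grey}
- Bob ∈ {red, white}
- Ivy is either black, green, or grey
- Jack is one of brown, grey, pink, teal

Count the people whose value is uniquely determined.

The 2 variables Omar and Bob are confined to {red, white}, which locks those values in; drop them from Frank, Nate.
That leaves Nate = yellow.
The 3 variables Kira, Alice, Ivy are confined to {black, green, grey}, which locks those values in; drop them from Frank, Jack.
Frank must be pink (only option left). Remove pink from Jack.
Determined: Frank=pink, Nate=yellow. The other people each still have more than one consistent value. That makes 2.

2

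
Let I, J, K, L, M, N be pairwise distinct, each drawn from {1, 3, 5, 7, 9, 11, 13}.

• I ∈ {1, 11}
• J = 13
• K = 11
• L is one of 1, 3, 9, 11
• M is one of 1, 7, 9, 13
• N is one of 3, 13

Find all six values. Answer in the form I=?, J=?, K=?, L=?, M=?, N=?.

J's domain is down to {13}, so J = 13. Strike 13 from M, N.
K must be 11 (only option left). Eliminate 11 elsewhere: I, L.
N's domain is down to {3}, so N = 3. Eliminate 3 elsewhere: L.
That leaves I = 1. Eliminate 1 elsewhere: L, M.
That leaves L = 9. Eliminate 9 elsewhere: M.
M has just one choice, so M = 7.

I=1, J=13, K=11, L=9, M=7, N=3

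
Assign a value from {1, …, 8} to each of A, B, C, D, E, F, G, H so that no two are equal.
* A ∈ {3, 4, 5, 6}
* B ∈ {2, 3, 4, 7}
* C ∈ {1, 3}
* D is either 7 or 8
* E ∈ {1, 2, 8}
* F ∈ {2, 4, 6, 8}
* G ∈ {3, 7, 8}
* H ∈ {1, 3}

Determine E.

2

The 8 variables draw from only 8 values {1, 2, 3, 4, 5, 6, 7, 8}, so each is used; only A can be 5, hence A = 5.
Among the 7 still-open variables, 6 fits only F (and all 7 values in {1, 2, 3, 4, 6, 7, 8} must be used), so F = 6.
Among the 6 still-open variables, 4 fits only B (and all 6 values in {1, 2, 3, 4, 7, 8} must be used), so B = 4.
The 5 still-open variables draw from only 5 values {1, 2, 3, 7, 8}, so each is used; only E can be 2, hence E = 2.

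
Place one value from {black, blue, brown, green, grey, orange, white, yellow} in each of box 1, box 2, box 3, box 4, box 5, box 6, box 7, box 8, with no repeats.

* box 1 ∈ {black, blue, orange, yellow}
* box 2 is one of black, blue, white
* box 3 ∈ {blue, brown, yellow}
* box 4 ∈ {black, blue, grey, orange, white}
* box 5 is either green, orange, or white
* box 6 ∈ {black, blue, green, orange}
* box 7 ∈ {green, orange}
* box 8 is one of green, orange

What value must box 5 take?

The 8 variables draw from only 8 values {black, blue, brown, green, grey, orange, white, yellow}, so each is used; only box 3 can be brown, hence box 3 = brown.
The 7 still-open variables draw from only 7 values {black, blue, green, grey, orange, white, yellow}, so each is used; only box 4 can be grey, hence box 4 = grey.
The 6 still-open variables together cover exactly {black, blue, green, orange, white, yellow} — 6 values for 6 variables — and yellow appears only in box 1's list, so box 1 = yellow.
box 7 and box 8 share exactly the 2 values {green, orange}; by pigeonhole those values go to them, so strike green, orange from box 5, box 6.
So box 5 = white.

white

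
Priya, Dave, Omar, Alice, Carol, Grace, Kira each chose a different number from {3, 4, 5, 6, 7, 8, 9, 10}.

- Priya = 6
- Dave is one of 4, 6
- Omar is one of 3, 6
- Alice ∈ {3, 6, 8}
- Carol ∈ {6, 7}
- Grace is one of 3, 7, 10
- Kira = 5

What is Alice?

8

Priya's domain is down to {6}, so Priya = 6. Strike 6 from Dave, Omar, Alice, Carol.
Dave must be 4 (only option left).
That leaves Omar = 3. Eliminate 3 elsewhere: Alice, Grace.
So Alice = 8.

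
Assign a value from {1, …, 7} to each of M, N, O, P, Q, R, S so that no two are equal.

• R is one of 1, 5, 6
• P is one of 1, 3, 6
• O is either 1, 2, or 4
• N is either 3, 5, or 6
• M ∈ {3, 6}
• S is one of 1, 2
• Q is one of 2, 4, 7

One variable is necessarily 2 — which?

The 7 variables draw from only 7 values {1, 2, 3, 4, 5, 6, 7}, so each is used; only Q can be 7, hence Q = 7.
Among the 6 still-open variables, 4 fits only O (and all 6 values in {1, 2, 3, 4, 5, 6} must be used), so O = 4.
The 5 still-open variables together cover exactly {1, 2, 3, 5, 6} — 5 values for 5 variables — and 2 appears only in S's list, so S = 2.

S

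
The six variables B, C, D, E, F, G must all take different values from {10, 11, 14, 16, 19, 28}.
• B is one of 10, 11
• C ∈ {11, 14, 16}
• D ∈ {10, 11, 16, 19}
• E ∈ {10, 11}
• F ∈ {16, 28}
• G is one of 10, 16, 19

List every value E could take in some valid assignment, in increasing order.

10, 11

The 6 variables together cover exactly {10, 11, 14, 16, 19, 28} — 6 values for 6 variables — and 14 appears only in C's list, so C = 14.
Among the 5 still-open variables, 28 fits only F (and all 5 values in {10, 11, 16, 19, 28} must be used), so F = 28.
B and E share exactly the 2 values {10, 11}; by pigeonhole those values go to them, so strike 10, 11 from D, G.
No further eliminations apply; E can still be any of 10, 11.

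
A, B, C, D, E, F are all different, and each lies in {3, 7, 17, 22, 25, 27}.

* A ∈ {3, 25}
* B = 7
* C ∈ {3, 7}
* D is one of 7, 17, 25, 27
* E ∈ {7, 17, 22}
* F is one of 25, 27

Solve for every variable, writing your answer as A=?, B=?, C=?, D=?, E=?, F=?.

B's domain is down to {7}, so B = 7. Strike 7 from C, D, E.
C's domain is down to {3}, so C = 3. Eliminate 3 elsewhere: A.
That leaves A = 25. Strike 25 from D, F.
F has just one choice, so F = 27. So D can't be 27.
That leaves D = 17. Remove 17 from E.
E must be 22 (only option left).

A=25, B=7, C=3, D=17, E=22, F=27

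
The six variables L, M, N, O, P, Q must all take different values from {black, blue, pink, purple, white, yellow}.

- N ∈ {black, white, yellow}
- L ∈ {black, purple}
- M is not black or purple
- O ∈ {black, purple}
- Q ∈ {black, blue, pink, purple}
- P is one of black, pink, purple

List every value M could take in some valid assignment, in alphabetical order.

white, yellow

L and O share exactly the 2 values {black, purple}; by pigeonhole those values go to them, so strike black, purple from N, P, Q.
P must be pink (only option left). Remove pink from M, Q.
Q has just one choice, so Q = blue. Strike blue from M.
No further eliminations apply; M can still be any of white, yellow.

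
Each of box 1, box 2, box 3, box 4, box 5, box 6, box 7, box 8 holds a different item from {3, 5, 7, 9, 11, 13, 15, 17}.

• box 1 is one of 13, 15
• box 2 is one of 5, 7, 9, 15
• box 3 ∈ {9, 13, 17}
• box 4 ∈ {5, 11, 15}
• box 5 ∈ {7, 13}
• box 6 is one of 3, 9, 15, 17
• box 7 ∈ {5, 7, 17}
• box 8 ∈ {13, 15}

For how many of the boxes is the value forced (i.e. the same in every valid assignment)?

3

The 8 variables draw from only 8 values {3, 5, 7, 9, 11, 13, 15, 17}, so each is used; only box 6 can be 3, hence box 6 = 3.
The 7 still-open variables together cover exactly {5, 7, 9, 11, 13, 15, 17} — 7 values for 7 variables — and 11 appears only in box 4's list, so box 4 = 11.
The 2 variables box 1 and box 8 are confined to {13, 15}, which locks those values in; drop them from box 2, box 3, box 5.
That leaves box 5 = 7. Eliminate 7 elsewhere: box 2, box 7.
Determined: box 4=11, box 5=7, box 6=3. The other boxes each still have more than one consistent value. That makes 3.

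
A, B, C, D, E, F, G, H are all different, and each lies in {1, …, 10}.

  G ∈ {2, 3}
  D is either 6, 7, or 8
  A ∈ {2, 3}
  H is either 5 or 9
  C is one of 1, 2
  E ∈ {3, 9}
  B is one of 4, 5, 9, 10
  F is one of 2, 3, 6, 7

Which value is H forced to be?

The 2 variables A and G are confined to {2, 3}, which locks those values in; drop them from C, E, F.
C's domain is down to {1}, so C = 1.
E has just one choice, so E = 9. Eliminate 9 elsewhere: B, H.
So H = 5.

5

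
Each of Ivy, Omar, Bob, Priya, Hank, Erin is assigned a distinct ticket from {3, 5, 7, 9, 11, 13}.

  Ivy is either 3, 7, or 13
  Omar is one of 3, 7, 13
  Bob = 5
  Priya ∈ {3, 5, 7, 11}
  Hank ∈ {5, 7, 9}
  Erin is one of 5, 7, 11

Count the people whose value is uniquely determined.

2

Bob has just one choice, so Bob = 5. Eliminate 5 elsewhere: Priya, Hank, Erin.
The 5 still-open variables draw from only 5 values {3, 7, 9, 11, 13}, so each is used; only Hank can be 9, hence Hank = 9.
Determined: Bob=5, Hank=9. The other people each still have more than one consistent value. That makes 2.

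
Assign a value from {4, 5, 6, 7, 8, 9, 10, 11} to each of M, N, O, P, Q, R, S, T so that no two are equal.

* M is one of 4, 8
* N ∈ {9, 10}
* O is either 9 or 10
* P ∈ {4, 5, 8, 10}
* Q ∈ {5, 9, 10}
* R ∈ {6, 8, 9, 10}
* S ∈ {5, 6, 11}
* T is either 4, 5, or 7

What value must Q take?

The 8 variables together cover exactly {4, 5, 6, 7, 8, 9, 10, 11} — 8 values for 8 variables — and 7 appears only in T's list, so T = 7.
The 7 still-open variables draw from only 7 values {4, 5, 6, 8, 9, 10, 11}, so each is used; only S can be 11, hence S = 11.
The 6 still-open variables draw from only 6 values {4, 5, 6, 8, 9, 10}, so each is used; only R can be 6, hence R = 6.
N and O between them cover only {9, 10} — a naked pair. Remove those values from P, Q.
So Q = 5.

5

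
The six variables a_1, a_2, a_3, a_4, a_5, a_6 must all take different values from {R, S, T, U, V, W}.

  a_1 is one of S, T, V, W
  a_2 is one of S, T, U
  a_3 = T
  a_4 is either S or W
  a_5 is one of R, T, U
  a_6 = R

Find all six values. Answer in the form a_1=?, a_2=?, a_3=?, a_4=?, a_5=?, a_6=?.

a_1=V, a_2=S, a_3=T, a_4=W, a_5=U, a_6=R

a_3 must be T (only option left). Strike T from a_1, a_2, a_5.
a_6 must be R (only option left). Strike R from a_5.
a_5 must be U (only option left). So a_2 can't be U.
That leaves a_2 = S. Remove S from a_1, a_4.
a_4 has just one choice, so a_4 = W. Remove W from a_1.
a_1 has just one choice, so a_1 = V.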